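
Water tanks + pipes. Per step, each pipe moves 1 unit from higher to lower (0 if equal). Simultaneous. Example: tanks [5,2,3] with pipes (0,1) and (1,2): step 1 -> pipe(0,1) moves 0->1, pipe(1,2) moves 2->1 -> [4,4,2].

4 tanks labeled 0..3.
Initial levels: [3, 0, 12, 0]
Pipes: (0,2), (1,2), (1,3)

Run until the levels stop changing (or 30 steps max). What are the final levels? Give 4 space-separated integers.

Answer: 3 3 5 4

Derivation:
Step 1: flows [2->0,2->1,1=3] -> levels [4 1 10 0]
Step 2: flows [2->0,2->1,1->3] -> levels [5 1 8 1]
Step 3: flows [2->0,2->1,1=3] -> levels [6 2 6 1]
Step 4: flows [0=2,2->1,1->3] -> levels [6 2 5 2]
Step 5: flows [0->2,2->1,1=3] -> levels [5 3 5 2]
Step 6: flows [0=2,2->1,1->3] -> levels [5 3 4 3]
Step 7: flows [0->2,2->1,1=3] -> levels [4 4 4 3]
Step 8: flows [0=2,1=2,1->3] -> levels [4 3 4 4]
Step 9: flows [0=2,2->1,3->1] -> levels [4 5 3 3]
Step 10: flows [0->2,1->2,1->3] -> levels [3 3 5 4]
Step 11: flows [2->0,2->1,3->1] -> levels [4 5 3 3]
  -> period-2 cycle: step 11 state = step 9 state; never stabilizes
  -> state at step 30: (30-9) mod 2 = 1, same as step 10 -> [3 3 5 4]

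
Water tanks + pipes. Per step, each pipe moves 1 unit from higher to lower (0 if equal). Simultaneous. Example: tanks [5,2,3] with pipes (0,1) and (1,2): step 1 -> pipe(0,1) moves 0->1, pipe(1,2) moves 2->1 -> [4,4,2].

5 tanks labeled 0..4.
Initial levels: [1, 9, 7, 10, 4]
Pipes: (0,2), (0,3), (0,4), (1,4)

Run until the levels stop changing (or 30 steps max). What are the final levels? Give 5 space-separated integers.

Step 1: flows [2->0,3->0,4->0,1->4] -> levels [4 8 6 9 4]
Step 2: flows [2->0,3->0,0=4,1->4] -> levels [6 7 5 8 5]
Step 3: flows [0->2,3->0,0->4,1->4] -> levels [5 6 6 7 7]
Step 4: flows [2->0,3->0,4->0,4->1] -> levels [8 7 5 6 5]
Step 5: flows [0->2,0->3,0->4,1->4] -> levels [5 6 6 7 7]
  -> period-2 cycle: step 5 state = step 3 state; never stabilizes
  -> state at step 30: (30-3) mod 2 = 1, same as step 4 -> [8 7 5 6 5]

Answer: 8 7 5 6 5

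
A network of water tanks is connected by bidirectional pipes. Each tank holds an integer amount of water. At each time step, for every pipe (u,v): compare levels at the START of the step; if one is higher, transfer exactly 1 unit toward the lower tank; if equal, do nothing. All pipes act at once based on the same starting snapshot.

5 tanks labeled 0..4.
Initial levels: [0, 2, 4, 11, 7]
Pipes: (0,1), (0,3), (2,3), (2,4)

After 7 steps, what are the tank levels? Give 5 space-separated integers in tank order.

Answer: 4 4 5 5 6

Derivation:
Step 1: flows [1->0,3->0,3->2,4->2] -> levels [2 1 6 9 6]
Step 2: flows [0->1,3->0,3->2,2=4] -> levels [2 2 7 7 6]
Step 3: flows [0=1,3->0,2=3,2->4] -> levels [3 2 6 6 7]
Step 4: flows [0->1,3->0,2=3,4->2] -> levels [3 3 7 5 6]
Step 5: flows [0=1,3->0,2->3,2->4] -> levels [4 3 5 5 7]
Step 6: flows [0->1,3->0,2=3,4->2] -> levels [4 4 6 4 6]
Step 7: flows [0=1,0=3,2->3,2=4] -> levels [4 4 5 5 6]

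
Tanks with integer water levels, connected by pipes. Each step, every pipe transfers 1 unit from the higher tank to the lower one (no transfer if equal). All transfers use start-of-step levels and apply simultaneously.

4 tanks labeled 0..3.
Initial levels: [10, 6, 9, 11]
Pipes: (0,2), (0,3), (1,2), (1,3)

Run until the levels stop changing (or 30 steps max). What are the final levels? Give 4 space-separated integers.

Step 1: flows [0->2,3->0,2->1,3->1] -> levels [10 8 9 9]
Step 2: flows [0->2,0->3,2->1,3->1] -> levels [8 10 9 9]
Step 3: flows [2->0,3->0,1->2,1->3] -> levels [10 8 9 9]
  -> period-2 cycle: step 3 state = step 1 state; never stabilizes
  -> state at step 30: (30-1) mod 2 = 1, same as step 2 -> [8 10 9 9]

Answer: 8 10 9 9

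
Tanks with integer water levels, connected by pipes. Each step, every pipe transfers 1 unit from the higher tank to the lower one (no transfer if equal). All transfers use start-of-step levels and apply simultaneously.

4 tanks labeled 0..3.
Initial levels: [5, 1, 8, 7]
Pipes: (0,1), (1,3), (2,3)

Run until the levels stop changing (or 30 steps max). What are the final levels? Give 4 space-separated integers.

Step 1: flows [0->1,3->1,2->3] -> levels [4 3 7 7]
Step 2: flows [0->1,3->1,2=3] -> levels [3 5 7 6]
Step 3: flows [1->0,3->1,2->3] -> levels [4 5 6 6]
Step 4: flows [1->0,3->1,2=3] -> levels [5 5 6 5]
Step 5: flows [0=1,1=3,2->3] -> levels [5 5 5 6]
Step 6: flows [0=1,3->1,3->2] -> levels [5 6 6 4]
Step 7: flows [1->0,1->3,2->3] -> levels [6 4 5 6]
Step 8: flows [0->1,3->1,3->2] -> levels [5 6 6 4]
  -> period-2 cycle: step 8 state = step 6 state; never stabilizes
  -> state at step 30: (30-6) mod 2 = 0, same as step 6 -> [5 6 6 4]

Answer: 5 6 6 4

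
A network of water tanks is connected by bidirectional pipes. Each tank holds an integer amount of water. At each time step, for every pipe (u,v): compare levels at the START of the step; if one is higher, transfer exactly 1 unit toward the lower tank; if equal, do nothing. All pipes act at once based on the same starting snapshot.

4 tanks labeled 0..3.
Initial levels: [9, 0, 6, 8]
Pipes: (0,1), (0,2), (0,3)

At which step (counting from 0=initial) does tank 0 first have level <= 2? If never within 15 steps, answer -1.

Answer: -1

Derivation:
Step 1: flows [0->1,0->2,0->3] -> levels [6 1 7 9]
Step 2: flows [0->1,2->0,3->0] -> levels [7 2 6 8]
Step 3: flows [0->1,0->2,3->0] -> levels [6 3 7 7]
Step 4: flows [0->1,2->0,3->0] -> levels [7 4 6 6]
Step 5: flows [0->1,0->2,0->3] -> levels [4 5 7 7]
Step 6: flows [1->0,2->0,3->0] -> levels [7 4 6 6]
  -> period-2 cycle (repeats step 4); tank 0 never drops to <=2
Tank 0 never reaches <=2 within 15 steps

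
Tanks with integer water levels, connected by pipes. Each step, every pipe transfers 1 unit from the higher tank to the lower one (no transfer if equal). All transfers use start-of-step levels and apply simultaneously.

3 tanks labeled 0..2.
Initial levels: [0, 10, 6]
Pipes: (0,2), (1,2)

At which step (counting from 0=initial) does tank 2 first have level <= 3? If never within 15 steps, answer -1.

Step 1: flows [2->0,1->2] -> levels [1 9 6]
Step 2: flows [2->0,1->2] -> levels [2 8 6]
Step 3: flows [2->0,1->2] -> levels [3 7 6]
Step 4: flows [2->0,1->2] -> levels [4 6 6]
Step 5: flows [2->0,1=2] -> levels [5 6 5]
Step 6: flows [0=2,1->2] -> levels [5 5 6]
Step 7: flows [2->0,2->1] -> levels [6 6 4]
Step 8: flows [0->2,1->2] -> levels [5 5 6]
  -> period-2 cycle (repeats step 6); tank 2 never drops to <=3
Tank 2 never reaches <=3 within 15 steps

Answer: -1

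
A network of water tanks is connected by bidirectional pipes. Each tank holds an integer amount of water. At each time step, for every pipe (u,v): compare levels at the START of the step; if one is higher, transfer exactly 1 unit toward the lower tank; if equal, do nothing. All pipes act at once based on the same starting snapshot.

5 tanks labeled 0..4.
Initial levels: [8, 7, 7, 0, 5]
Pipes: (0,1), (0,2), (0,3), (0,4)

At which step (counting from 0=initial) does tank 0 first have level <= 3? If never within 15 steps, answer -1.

Answer: 6

Derivation:
Step 1: flows [0->1,0->2,0->3,0->4] -> levels [4 8 8 1 6]
Step 2: flows [1->0,2->0,0->3,4->0] -> levels [6 7 7 2 5]
Step 3: flows [1->0,2->0,0->3,0->4] -> levels [6 6 6 3 6]
Step 4: flows [0=1,0=2,0->3,0=4] -> levels [5 6 6 4 6]
Step 5: flows [1->0,2->0,0->3,4->0] -> levels [7 5 5 5 5]
Step 6: flows [0->1,0->2,0->3,0->4] -> levels [3 6 6 6 6]
Tank 0 first reaches <=3 at step 6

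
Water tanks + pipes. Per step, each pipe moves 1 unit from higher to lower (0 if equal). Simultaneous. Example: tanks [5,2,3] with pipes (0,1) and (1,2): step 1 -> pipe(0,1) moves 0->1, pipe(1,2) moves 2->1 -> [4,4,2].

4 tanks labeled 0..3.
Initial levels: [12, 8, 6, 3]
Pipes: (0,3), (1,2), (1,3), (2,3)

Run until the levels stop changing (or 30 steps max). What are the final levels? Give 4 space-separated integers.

Step 1: flows [0->3,1->2,1->3,2->3] -> levels [11 6 6 6]
Step 2: flows [0->3,1=2,1=3,2=3] -> levels [10 6 6 7]
Step 3: flows [0->3,1=2,3->1,3->2] -> levels [9 7 7 6]
Step 4: flows [0->3,1=2,1->3,2->3] -> levels [8 6 6 9]
Step 5: flows [3->0,1=2,3->1,3->2] -> levels [9 7 7 6]
  -> period-2 cycle: step 5 state = step 3 state; never stabilizes
  -> state at step 30: (30-3) mod 2 = 1, same as step 4 -> [8 6 6 9]

Answer: 8 6 6 9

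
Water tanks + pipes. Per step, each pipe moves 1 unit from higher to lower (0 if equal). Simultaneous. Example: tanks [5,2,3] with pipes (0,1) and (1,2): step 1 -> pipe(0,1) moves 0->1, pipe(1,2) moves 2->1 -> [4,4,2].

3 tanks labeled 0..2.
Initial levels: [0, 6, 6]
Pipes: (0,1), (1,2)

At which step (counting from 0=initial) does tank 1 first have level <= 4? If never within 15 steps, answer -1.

Step 1: flows [1->0,1=2] -> levels [1 5 6]
Step 2: flows [1->0,2->1] -> levels [2 5 5]
Step 3: flows [1->0,1=2] -> levels [3 4 5]
Tank 1 first reaches <=4 at step 3

Answer: 3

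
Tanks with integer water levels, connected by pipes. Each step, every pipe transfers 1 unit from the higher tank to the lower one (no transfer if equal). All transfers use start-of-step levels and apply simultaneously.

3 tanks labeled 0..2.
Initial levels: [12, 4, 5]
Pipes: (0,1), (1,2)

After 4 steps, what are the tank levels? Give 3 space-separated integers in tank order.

Step 1: flows [0->1,2->1] -> levels [11 6 4]
Step 2: flows [0->1,1->2] -> levels [10 6 5]
Step 3: flows [0->1,1->2] -> levels [9 6 6]
Step 4: flows [0->1,1=2] -> levels [8 7 6]

Answer: 8 7 6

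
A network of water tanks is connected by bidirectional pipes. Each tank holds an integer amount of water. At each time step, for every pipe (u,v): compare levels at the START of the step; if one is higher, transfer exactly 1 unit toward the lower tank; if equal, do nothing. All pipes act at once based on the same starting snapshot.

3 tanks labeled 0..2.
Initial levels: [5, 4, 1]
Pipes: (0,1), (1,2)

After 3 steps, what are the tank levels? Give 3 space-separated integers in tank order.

Answer: 3 4 3

Derivation:
Step 1: flows [0->1,1->2] -> levels [4 4 2]
Step 2: flows [0=1,1->2] -> levels [4 3 3]
Step 3: flows [0->1,1=2] -> levels [3 4 3]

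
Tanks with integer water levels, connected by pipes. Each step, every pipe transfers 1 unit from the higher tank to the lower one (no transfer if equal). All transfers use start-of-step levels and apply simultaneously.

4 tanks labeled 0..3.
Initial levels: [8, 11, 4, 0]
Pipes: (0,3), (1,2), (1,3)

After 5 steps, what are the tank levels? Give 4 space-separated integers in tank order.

Answer: 5 5 7 6

Derivation:
Step 1: flows [0->3,1->2,1->3] -> levels [7 9 5 2]
Step 2: flows [0->3,1->2,1->3] -> levels [6 7 6 4]
Step 3: flows [0->3,1->2,1->3] -> levels [5 5 7 6]
Step 4: flows [3->0,2->1,3->1] -> levels [6 7 6 4]
  -> period-2 cycle: step 4 state = step 2 state
  -> state at step 5: (5-2) mod 2 = 1, same as step 3 -> [5 5 7 6]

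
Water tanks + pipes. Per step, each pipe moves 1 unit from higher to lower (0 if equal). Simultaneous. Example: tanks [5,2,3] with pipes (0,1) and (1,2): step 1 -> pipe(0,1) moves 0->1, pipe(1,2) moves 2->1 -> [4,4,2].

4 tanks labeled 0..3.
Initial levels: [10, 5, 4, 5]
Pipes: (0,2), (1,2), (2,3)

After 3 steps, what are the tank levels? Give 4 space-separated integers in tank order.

Step 1: flows [0->2,1->2,3->2] -> levels [9 4 7 4]
Step 2: flows [0->2,2->1,2->3] -> levels [8 5 6 5]
Step 3: flows [0->2,2->1,2->3] -> levels [7 6 5 6]

Answer: 7 6 5 6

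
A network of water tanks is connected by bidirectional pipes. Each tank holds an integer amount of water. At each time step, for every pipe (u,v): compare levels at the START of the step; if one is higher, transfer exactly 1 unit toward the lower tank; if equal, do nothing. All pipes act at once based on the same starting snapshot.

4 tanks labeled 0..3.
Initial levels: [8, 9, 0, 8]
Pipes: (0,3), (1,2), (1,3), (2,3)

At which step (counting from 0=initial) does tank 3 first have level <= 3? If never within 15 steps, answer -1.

Step 1: flows [0=3,1->2,1->3,3->2] -> levels [8 7 2 8]
Step 2: flows [0=3,1->2,3->1,3->2] -> levels [8 7 4 6]
Step 3: flows [0->3,1->2,1->3,3->2] -> levels [7 5 6 7]
Step 4: flows [0=3,2->1,3->1,3->2] -> levels [7 7 6 5]
Step 5: flows [0->3,1->2,1->3,2->3] -> levels [6 5 6 8]
Step 6: flows [3->0,2->1,3->1,3->2] -> levels [7 7 6 5]
  -> period-2 cycle (repeats step 4); tank 3 never drops to <=3
Tank 3 never reaches <=3 within 15 steps

Answer: -1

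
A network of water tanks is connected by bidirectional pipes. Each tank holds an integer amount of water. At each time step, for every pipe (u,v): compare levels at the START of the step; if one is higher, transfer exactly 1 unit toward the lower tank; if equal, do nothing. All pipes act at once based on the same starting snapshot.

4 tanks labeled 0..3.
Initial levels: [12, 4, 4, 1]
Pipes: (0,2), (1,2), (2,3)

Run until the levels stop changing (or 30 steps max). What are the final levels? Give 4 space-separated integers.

Answer: 6 4 7 4

Derivation:
Step 1: flows [0->2,1=2,2->3] -> levels [11 4 4 2]
Step 2: flows [0->2,1=2,2->3] -> levels [10 4 4 3]
Step 3: flows [0->2,1=2,2->3] -> levels [9 4 4 4]
Step 4: flows [0->2,1=2,2=3] -> levels [8 4 5 4]
Step 5: flows [0->2,2->1,2->3] -> levels [7 5 4 5]
Step 6: flows [0->2,1->2,3->2] -> levels [6 4 7 4]
Step 7: flows [2->0,2->1,2->3] -> levels [7 5 4 5]
  -> period-2 cycle: step 7 state = step 5 state; never stabilizes
  -> state at step 30: (30-5) mod 2 = 1, same as step 6 -> [6 4 7 4]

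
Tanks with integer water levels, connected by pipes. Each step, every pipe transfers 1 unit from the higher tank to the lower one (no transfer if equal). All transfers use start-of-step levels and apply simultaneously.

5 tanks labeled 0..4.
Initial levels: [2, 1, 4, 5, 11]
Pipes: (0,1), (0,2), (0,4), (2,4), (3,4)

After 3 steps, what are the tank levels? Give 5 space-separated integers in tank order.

Step 1: flows [0->1,2->0,4->0,4->2,4->3] -> levels [3 2 4 6 8]
Step 2: flows [0->1,2->0,4->0,4->2,4->3] -> levels [4 3 4 7 5]
Step 3: flows [0->1,0=2,4->0,4->2,3->4] -> levels [4 4 5 6 4]

Answer: 4 4 5 6 4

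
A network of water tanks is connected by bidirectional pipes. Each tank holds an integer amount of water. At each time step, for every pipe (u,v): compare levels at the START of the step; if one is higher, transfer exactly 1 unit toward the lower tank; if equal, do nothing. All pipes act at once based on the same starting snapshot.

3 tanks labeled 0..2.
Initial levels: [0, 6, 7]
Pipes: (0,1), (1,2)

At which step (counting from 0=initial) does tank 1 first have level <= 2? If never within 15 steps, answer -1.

Answer: -1

Derivation:
Step 1: flows [1->0,2->1] -> levels [1 6 6]
Step 2: flows [1->0,1=2] -> levels [2 5 6]
Step 3: flows [1->0,2->1] -> levels [3 5 5]
Step 4: flows [1->0,1=2] -> levels [4 4 5]
Step 5: flows [0=1,2->1] -> levels [4 5 4]
Step 6: flows [1->0,1->2] -> levels [5 3 5]
Step 7: flows [0->1,2->1] -> levels [4 5 4]
  -> period-2 cycle (repeats step 5); tank 1 never drops to <=2
Tank 1 never reaches <=2 within 15 steps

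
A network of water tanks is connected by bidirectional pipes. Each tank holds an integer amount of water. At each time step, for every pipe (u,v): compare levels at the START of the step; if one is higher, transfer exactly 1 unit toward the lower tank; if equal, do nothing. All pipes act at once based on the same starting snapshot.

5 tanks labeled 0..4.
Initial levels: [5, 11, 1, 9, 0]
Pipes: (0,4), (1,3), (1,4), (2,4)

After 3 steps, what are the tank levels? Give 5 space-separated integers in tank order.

Answer: 4 8 2 9 3

Derivation:
Step 1: flows [0->4,1->3,1->4,2->4] -> levels [4 9 0 10 3]
Step 2: flows [0->4,3->1,1->4,4->2] -> levels [3 9 1 9 4]
Step 3: flows [4->0,1=3,1->4,4->2] -> levels [4 8 2 9 3]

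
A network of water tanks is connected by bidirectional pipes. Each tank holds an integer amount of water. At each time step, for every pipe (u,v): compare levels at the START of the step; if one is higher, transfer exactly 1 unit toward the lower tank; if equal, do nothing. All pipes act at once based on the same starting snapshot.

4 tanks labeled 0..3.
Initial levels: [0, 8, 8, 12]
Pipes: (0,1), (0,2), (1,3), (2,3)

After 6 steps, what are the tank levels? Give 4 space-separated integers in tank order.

Answer: 8 7 7 6

Derivation:
Step 1: flows [1->0,2->0,3->1,3->2] -> levels [2 8 8 10]
Step 2: flows [1->0,2->0,3->1,3->2] -> levels [4 8 8 8]
Step 3: flows [1->0,2->0,1=3,2=3] -> levels [6 7 7 8]
Step 4: flows [1->0,2->0,3->1,3->2] -> levels [8 7 7 6]
Step 5: flows [0->1,0->2,1->3,2->3] -> levels [6 7 7 8]
  -> period-2 cycle: step 5 state = step 3 state
  -> state at step 6: (6-3) mod 2 = 1, same as step 4 -> [8 7 7 6]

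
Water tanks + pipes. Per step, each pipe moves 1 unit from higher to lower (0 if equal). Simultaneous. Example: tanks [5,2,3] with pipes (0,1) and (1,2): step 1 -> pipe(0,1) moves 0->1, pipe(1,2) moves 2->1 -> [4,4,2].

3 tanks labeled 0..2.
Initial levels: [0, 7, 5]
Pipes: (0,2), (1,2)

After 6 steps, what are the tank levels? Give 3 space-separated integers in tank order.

Answer: 4 4 4

Derivation:
Step 1: flows [2->0,1->2] -> levels [1 6 5]
Step 2: flows [2->0,1->2] -> levels [2 5 5]
Step 3: flows [2->0,1=2] -> levels [3 5 4]
Step 4: flows [2->0,1->2] -> levels [4 4 4]
Step 5: flows [0=2,1=2] -> levels [4 4 4]
  -> stable; steps 6..6 unchanged -> [4 4 4]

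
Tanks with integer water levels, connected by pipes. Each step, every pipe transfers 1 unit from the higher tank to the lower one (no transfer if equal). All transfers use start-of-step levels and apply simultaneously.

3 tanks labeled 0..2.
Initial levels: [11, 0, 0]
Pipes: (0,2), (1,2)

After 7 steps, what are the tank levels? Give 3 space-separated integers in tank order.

Answer: 4 3 4

Derivation:
Step 1: flows [0->2,1=2] -> levels [10 0 1]
Step 2: flows [0->2,2->1] -> levels [9 1 1]
Step 3: flows [0->2,1=2] -> levels [8 1 2]
Step 4: flows [0->2,2->1] -> levels [7 2 2]
Step 5: flows [0->2,1=2] -> levels [6 2 3]
Step 6: flows [0->2,2->1] -> levels [5 3 3]
Step 7: flows [0->2,1=2] -> levels [4 3 4]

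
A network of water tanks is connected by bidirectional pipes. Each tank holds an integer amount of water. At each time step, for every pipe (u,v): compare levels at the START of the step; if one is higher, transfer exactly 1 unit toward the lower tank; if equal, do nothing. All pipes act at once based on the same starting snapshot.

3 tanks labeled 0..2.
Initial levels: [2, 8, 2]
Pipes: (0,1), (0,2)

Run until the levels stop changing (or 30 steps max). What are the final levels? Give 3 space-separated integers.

Step 1: flows [1->0,0=2] -> levels [3 7 2]
Step 2: flows [1->0,0->2] -> levels [3 6 3]
Step 3: flows [1->0,0=2] -> levels [4 5 3]
Step 4: flows [1->0,0->2] -> levels [4 4 4]
Step 5: flows [0=1,0=2] -> levels [4 4 4]
  -> stable (no change)

Answer: 4 4 4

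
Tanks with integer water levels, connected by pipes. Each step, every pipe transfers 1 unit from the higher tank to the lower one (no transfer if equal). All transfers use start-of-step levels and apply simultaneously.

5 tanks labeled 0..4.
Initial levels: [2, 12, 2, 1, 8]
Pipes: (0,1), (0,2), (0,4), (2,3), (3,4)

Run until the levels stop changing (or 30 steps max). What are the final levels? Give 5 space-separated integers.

Answer: 7 6 3 6 3

Derivation:
Step 1: flows [1->0,0=2,4->0,2->3,4->3] -> levels [4 11 1 3 6]
Step 2: flows [1->0,0->2,4->0,3->2,4->3] -> levels [5 10 3 3 4]
Step 3: flows [1->0,0->2,0->4,2=3,4->3] -> levels [4 9 4 4 4]
Step 4: flows [1->0,0=2,0=4,2=3,3=4] -> levels [5 8 4 4 4]
Step 5: flows [1->0,0->2,0->4,2=3,3=4] -> levels [4 7 5 4 5]
Step 6: flows [1->0,2->0,4->0,2->3,4->3] -> levels [7 6 3 6 3]
Step 7: flows [0->1,0->2,0->4,3->2,3->4] -> levels [4 7 5 4 5]
  -> period-2 cycle: step 7 state = step 5 state; never stabilizes
  -> state at step 30: (30-5) mod 2 = 1, same as step 6 -> [7 6 3 6 3]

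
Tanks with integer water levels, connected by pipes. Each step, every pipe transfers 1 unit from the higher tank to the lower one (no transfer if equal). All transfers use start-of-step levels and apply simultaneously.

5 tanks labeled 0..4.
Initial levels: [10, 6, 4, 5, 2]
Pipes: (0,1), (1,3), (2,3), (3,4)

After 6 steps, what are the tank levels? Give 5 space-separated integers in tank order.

Answer: 7 5 4 7 4

Derivation:
Step 1: flows [0->1,1->3,3->2,3->4] -> levels [9 6 5 4 3]
Step 2: flows [0->1,1->3,2->3,3->4] -> levels [8 6 4 5 4]
Step 3: flows [0->1,1->3,3->2,3->4] -> levels [7 6 5 4 5]
Step 4: flows [0->1,1->3,2->3,4->3] -> levels [6 6 4 7 4]
Step 5: flows [0=1,3->1,3->2,3->4] -> levels [6 7 5 4 5]
Step 6: flows [1->0,1->3,2->3,4->3] -> levels [7 5 4 7 4]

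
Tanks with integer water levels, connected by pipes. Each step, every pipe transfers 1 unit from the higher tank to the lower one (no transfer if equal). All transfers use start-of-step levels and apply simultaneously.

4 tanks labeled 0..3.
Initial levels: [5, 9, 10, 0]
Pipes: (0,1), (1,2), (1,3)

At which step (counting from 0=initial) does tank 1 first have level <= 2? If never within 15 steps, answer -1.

Step 1: flows [1->0,2->1,1->3] -> levels [6 8 9 1]
Step 2: flows [1->0,2->1,1->3] -> levels [7 7 8 2]
Step 3: flows [0=1,2->1,1->3] -> levels [7 7 7 3]
Step 4: flows [0=1,1=2,1->3] -> levels [7 6 7 4]
Step 5: flows [0->1,2->1,1->3] -> levels [6 7 6 5]
Step 6: flows [1->0,1->2,1->3] -> levels [7 4 7 6]
Step 7: flows [0->1,2->1,3->1] -> levels [6 7 6 5]
  -> period-2 cycle (repeats step 5); tank 1 never drops to <=2
Tank 1 never reaches <=2 within 15 steps

Answer: -1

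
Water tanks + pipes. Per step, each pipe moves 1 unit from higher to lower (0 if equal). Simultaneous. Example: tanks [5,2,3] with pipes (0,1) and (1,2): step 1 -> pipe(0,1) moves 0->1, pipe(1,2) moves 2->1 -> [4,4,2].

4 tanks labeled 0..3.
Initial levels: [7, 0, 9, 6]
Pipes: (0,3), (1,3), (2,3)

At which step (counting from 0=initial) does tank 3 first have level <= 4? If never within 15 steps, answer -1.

Answer: 4

Derivation:
Step 1: flows [0->3,3->1,2->3] -> levels [6 1 8 7]
Step 2: flows [3->0,3->1,2->3] -> levels [7 2 7 6]
Step 3: flows [0->3,3->1,2->3] -> levels [6 3 6 7]
Step 4: flows [3->0,3->1,3->2] -> levels [7 4 7 4]
Tank 3 first reaches <=4 at step 4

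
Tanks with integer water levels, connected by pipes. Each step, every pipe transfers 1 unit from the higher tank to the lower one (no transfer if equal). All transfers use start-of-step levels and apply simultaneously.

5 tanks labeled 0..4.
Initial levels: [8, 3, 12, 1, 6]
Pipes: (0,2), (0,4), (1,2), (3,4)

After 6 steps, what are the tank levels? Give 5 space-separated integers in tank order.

Step 1: flows [2->0,0->4,2->1,4->3] -> levels [8 4 10 2 6]
Step 2: flows [2->0,0->4,2->1,4->3] -> levels [8 5 8 3 6]
Step 3: flows [0=2,0->4,2->1,4->3] -> levels [7 6 7 4 6]
Step 4: flows [0=2,0->4,2->1,4->3] -> levels [6 7 6 5 6]
Step 5: flows [0=2,0=4,1->2,4->3] -> levels [6 6 7 6 5]
Step 6: flows [2->0,0->4,2->1,3->4] -> levels [6 7 5 5 7]

Answer: 6 7 5 5 7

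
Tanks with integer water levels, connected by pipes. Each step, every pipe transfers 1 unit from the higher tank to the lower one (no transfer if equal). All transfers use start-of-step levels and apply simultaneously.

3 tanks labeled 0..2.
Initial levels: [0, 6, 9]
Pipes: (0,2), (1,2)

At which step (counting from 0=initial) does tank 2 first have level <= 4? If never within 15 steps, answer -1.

Answer: -1

Derivation:
Step 1: flows [2->0,2->1] -> levels [1 7 7]
Step 2: flows [2->0,1=2] -> levels [2 7 6]
Step 3: flows [2->0,1->2] -> levels [3 6 6]
Step 4: flows [2->0,1=2] -> levels [4 6 5]
Step 5: flows [2->0,1->2] -> levels [5 5 5]
Step 6: flows [0=2,1=2] -> levels [5 5 5]
  -> stable; tank 2 stays at 5 > 4
Tank 2 never reaches <=4 within 15 steps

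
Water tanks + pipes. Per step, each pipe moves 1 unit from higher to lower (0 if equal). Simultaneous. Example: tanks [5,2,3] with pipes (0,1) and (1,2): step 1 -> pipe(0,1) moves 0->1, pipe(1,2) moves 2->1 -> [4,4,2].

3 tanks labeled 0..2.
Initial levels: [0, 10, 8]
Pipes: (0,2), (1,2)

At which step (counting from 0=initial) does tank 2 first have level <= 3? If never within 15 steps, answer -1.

Step 1: flows [2->0,1->2] -> levels [1 9 8]
Step 2: flows [2->0,1->2] -> levels [2 8 8]
Step 3: flows [2->0,1=2] -> levels [3 8 7]
Step 4: flows [2->0,1->2] -> levels [4 7 7]
Step 5: flows [2->0,1=2] -> levels [5 7 6]
Step 6: flows [2->0,1->2] -> levels [6 6 6]
Step 7: flows [0=2,1=2] -> levels [6 6 6]
  -> stable; tank 2 stays at 6 > 3
Tank 2 never reaches <=3 within 15 steps

Answer: -1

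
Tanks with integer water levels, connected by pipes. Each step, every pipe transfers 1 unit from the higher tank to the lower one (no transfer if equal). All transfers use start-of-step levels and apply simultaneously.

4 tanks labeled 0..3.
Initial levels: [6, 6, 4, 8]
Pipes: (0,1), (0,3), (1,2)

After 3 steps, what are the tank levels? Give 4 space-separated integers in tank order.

Step 1: flows [0=1,3->0,1->2] -> levels [7 5 5 7]
Step 2: flows [0->1,0=3,1=2] -> levels [6 6 5 7]
Step 3: flows [0=1,3->0,1->2] -> levels [7 5 6 6]

Answer: 7 5 6 6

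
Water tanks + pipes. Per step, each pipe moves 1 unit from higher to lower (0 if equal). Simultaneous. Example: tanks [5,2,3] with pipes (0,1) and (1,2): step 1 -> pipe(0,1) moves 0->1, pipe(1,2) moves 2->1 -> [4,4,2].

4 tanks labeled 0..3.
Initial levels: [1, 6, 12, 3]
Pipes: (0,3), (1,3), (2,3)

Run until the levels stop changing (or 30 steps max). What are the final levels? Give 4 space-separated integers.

Step 1: flows [3->0,1->3,2->3] -> levels [2 5 11 4]
Step 2: flows [3->0,1->3,2->3] -> levels [3 4 10 5]
Step 3: flows [3->0,3->1,2->3] -> levels [4 5 9 4]
Step 4: flows [0=3,1->3,2->3] -> levels [4 4 8 6]
Step 5: flows [3->0,3->1,2->3] -> levels [5 5 7 5]
Step 6: flows [0=3,1=3,2->3] -> levels [5 5 6 6]
Step 7: flows [3->0,3->1,2=3] -> levels [6 6 6 4]
Step 8: flows [0->3,1->3,2->3] -> levels [5 5 5 7]
Step 9: flows [3->0,3->1,3->2] -> levels [6 6 6 4]
  -> period-2 cycle: step 9 state = step 7 state; never stabilizes
  -> state at step 30: (30-7) mod 2 = 1, same as step 8 -> [5 5 5 7]

Answer: 5 5 5 7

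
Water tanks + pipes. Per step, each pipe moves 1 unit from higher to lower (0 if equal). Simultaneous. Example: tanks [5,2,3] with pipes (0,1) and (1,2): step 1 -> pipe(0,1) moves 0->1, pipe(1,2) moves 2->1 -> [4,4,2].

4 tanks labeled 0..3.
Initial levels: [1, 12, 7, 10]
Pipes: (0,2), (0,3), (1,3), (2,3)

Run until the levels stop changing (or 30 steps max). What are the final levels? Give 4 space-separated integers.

Answer: 7 7 7 9

Derivation:
Step 1: flows [2->0,3->0,1->3,3->2] -> levels [3 11 7 9]
Step 2: flows [2->0,3->0,1->3,3->2] -> levels [5 10 7 8]
Step 3: flows [2->0,3->0,1->3,3->2] -> levels [7 9 7 7]
Step 4: flows [0=2,0=3,1->3,2=3] -> levels [7 8 7 8]
Step 5: flows [0=2,3->0,1=3,3->2] -> levels [8 8 8 6]
Step 6: flows [0=2,0->3,1->3,2->3] -> levels [7 7 7 9]
Step 7: flows [0=2,3->0,3->1,3->2] -> levels [8 8 8 6]
  -> period-2 cycle: step 7 state = step 5 state; never stabilizes
  -> state at step 30: (30-5) mod 2 = 1, same as step 6 -> [7 7 7 9]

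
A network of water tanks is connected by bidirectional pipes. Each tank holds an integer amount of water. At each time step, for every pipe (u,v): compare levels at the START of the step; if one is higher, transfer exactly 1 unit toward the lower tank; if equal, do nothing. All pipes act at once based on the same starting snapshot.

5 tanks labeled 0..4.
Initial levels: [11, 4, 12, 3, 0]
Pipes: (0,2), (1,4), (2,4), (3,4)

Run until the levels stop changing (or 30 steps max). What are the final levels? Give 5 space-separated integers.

Step 1: flows [2->0,1->4,2->4,3->4] -> levels [12 3 10 2 3]
Step 2: flows [0->2,1=4,2->4,4->3] -> levels [11 3 10 3 3]
Step 3: flows [0->2,1=4,2->4,3=4] -> levels [10 3 10 3 4]
Step 4: flows [0=2,4->1,2->4,4->3] -> levels [10 4 9 4 3]
Step 5: flows [0->2,1->4,2->4,3->4] -> levels [9 3 9 3 6]
Step 6: flows [0=2,4->1,2->4,4->3] -> levels [9 4 8 4 5]
Step 7: flows [0->2,4->1,2->4,4->3] -> levels [8 5 8 5 4]
Step 8: flows [0=2,1->4,2->4,3->4] -> levels [8 4 7 4 7]
Step 9: flows [0->2,4->1,2=4,4->3] -> levels [7 5 8 5 5]
Step 10: flows [2->0,1=4,2->4,3=4] -> levels [8 5 6 5 6]
Step 11: flows [0->2,4->1,2=4,4->3] -> levels [7 6 7 6 4]
Step 12: flows [0=2,1->4,2->4,3->4] -> levels [7 5 6 5 7]
Step 13: flows [0->2,4->1,4->2,4->3] -> levels [6 6 8 6 4]
Step 14: flows [2->0,1->4,2->4,3->4] -> levels [7 5 6 5 7]
  -> period-2 cycle: step 14 state = step 12 state; never stabilizes
  -> state at step 30: (30-12) mod 2 = 0, same as step 12 -> [7 5 6 5 7]

Answer: 7 5 6 5 7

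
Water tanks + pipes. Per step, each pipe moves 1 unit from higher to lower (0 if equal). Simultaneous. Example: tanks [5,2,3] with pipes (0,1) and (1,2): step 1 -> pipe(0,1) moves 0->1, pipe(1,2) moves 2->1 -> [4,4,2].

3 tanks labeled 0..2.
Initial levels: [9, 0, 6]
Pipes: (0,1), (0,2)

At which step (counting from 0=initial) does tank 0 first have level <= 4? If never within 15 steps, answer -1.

Step 1: flows [0->1,0->2] -> levels [7 1 7]
Step 2: flows [0->1,0=2] -> levels [6 2 7]
Step 3: flows [0->1,2->0] -> levels [6 3 6]
Step 4: flows [0->1,0=2] -> levels [5 4 6]
Step 5: flows [0->1,2->0] -> levels [5 5 5]
Step 6: flows [0=1,0=2] -> levels [5 5 5]
  -> stable; tank 0 stays at 5 > 4
Tank 0 never reaches <=4 within 15 steps

Answer: -1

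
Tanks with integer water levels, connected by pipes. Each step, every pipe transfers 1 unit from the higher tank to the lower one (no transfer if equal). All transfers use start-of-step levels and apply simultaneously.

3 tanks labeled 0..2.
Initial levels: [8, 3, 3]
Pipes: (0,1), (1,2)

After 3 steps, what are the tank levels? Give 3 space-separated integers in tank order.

Step 1: flows [0->1,1=2] -> levels [7 4 3]
Step 2: flows [0->1,1->2] -> levels [6 4 4]
Step 3: flows [0->1,1=2] -> levels [5 5 4]

Answer: 5 5 4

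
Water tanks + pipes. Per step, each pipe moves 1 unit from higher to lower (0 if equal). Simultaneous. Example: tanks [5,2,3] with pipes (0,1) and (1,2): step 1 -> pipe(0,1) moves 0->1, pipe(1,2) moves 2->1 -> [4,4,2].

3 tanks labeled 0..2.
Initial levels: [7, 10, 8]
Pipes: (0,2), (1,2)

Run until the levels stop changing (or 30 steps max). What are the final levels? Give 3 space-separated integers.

Answer: 8 8 9

Derivation:
Step 1: flows [2->0,1->2] -> levels [8 9 8]
Step 2: flows [0=2,1->2] -> levels [8 8 9]
Step 3: flows [2->0,2->1] -> levels [9 9 7]
Step 4: flows [0->2,1->2] -> levels [8 8 9]
  -> period-2 cycle: step 4 state = step 2 state; never stabilizes
  -> state at step 30: (30-2) mod 2 = 0, same as step 2 -> [8 8 9]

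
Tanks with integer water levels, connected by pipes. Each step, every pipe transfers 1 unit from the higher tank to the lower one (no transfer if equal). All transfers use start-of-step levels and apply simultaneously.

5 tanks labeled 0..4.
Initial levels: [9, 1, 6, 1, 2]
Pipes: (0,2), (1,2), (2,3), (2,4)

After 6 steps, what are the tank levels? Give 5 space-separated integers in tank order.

Answer: 5 4 2 4 4

Derivation:
Step 1: flows [0->2,2->1,2->3,2->4] -> levels [8 2 4 2 3]
Step 2: flows [0->2,2->1,2->3,2->4] -> levels [7 3 2 3 4]
Step 3: flows [0->2,1->2,3->2,4->2] -> levels [6 2 6 2 3]
Step 4: flows [0=2,2->1,2->3,2->4] -> levels [6 3 3 3 4]
Step 5: flows [0->2,1=2,2=3,4->2] -> levels [5 3 5 3 3]
Step 6: flows [0=2,2->1,2->3,2->4] -> levels [5 4 2 4 4]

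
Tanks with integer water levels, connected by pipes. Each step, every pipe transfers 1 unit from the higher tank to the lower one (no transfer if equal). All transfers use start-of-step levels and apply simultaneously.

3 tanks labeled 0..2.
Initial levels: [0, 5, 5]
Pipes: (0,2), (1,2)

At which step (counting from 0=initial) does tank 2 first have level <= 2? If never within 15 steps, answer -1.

Answer: 5

Derivation:
Step 1: flows [2->0,1=2] -> levels [1 5 4]
Step 2: flows [2->0,1->2] -> levels [2 4 4]
Step 3: flows [2->0,1=2] -> levels [3 4 3]
Step 4: flows [0=2,1->2] -> levels [3 3 4]
Step 5: flows [2->0,2->1] -> levels [4 4 2]
Tank 2 first reaches <=2 at step 5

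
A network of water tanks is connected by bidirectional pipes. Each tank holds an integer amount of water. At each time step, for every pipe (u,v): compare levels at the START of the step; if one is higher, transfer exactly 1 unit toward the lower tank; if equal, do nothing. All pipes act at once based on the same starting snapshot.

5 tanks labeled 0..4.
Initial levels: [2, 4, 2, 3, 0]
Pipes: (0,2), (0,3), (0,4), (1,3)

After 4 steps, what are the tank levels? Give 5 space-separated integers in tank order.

Answer: 3 3 2 1 2

Derivation:
Step 1: flows [0=2,3->0,0->4,1->3] -> levels [2 3 2 3 1]
Step 2: flows [0=2,3->0,0->4,1=3] -> levels [2 3 2 2 2]
Step 3: flows [0=2,0=3,0=4,1->3] -> levels [2 2 2 3 2]
Step 4: flows [0=2,3->0,0=4,3->1] -> levels [3 3 2 1 2]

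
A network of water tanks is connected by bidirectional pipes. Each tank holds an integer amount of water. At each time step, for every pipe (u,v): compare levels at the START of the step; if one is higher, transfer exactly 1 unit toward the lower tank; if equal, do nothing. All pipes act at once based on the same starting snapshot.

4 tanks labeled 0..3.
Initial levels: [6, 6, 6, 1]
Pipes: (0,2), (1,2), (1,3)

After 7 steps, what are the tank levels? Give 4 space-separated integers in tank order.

Step 1: flows [0=2,1=2,1->3] -> levels [6 5 6 2]
Step 2: flows [0=2,2->1,1->3] -> levels [6 5 5 3]
Step 3: flows [0->2,1=2,1->3] -> levels [5 4 6 4]
Step 4: flows [2->0,2->1,1=3] -> levels [6 5 4 4]
Step 5: flows [0->2,1->2,1->3] -> levels [5 3 6 5]
Step 6: flows [2->0,2->1,3->1] -> levels [6 5 4 4]
  -> period-2 cycle: step 6 state = step 4 state
  -> state at step 7: (7-4) mod 2 = 1, same as step 5 -> [5 3 6 5]

Answer: 5 3 6 5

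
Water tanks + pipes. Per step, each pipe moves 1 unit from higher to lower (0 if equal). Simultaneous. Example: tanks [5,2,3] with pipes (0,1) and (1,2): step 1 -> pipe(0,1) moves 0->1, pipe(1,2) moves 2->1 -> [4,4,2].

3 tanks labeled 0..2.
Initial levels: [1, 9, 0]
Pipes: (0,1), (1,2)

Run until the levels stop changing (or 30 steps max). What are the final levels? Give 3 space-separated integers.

Answer: 3 4 3

Derivation:
Step 1: flows [1->0,1->2] -> levels [2 7 1]
Step 2: flows [1->0,1->2] -> levels [3 5 2]
Step 3: flows [1->0,1->2] -> levels [4 3 3]
Step 4: flows [0->1,1=2] -> levels [3 4 3]
Step 5: flows [1->0,1->2] -> levels [4 2 4]
Step 6: flows [0->1,2->1] -> levels [3 4 3]
  -> period-2 cycle: step 6 state = step 4 state; never stabilizes
  -> state at step 30: (30-4) mod 2 = 0, same as step 4 -> [3 4 3]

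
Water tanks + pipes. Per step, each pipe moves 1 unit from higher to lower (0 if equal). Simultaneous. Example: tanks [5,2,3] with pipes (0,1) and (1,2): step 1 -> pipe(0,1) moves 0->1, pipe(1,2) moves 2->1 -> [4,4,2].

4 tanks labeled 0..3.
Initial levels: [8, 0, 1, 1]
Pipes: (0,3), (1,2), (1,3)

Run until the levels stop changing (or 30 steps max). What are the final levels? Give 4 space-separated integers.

Answer: 3 3 2 2

Derivation:
Step 1: flows [0->3,2->1,3->1] -> levels [7 2 0 1]
Step 2: flows [0->3,1->2,1->3] -> levels [6 0 1 3]
Step 3: flows [0->3,2->1,3->1] -> levels [5 2 0 3]
Step 4: flows [0->3,1->2,3->1] -> levels [4 2 1 3]
Step 5: flows [0->3,1->2,3->1] -> levels [3 2 2 3]
Step 6: flows [0=3,1=2,3->1] -> levels [3 3 2 2]
Step 7: flows [0->3,1->2,1->3] -> levels [2 1 3 4]
Step 8: flows [3->0,2->1,3->1] -> levels [3 3 2 2]
  -> period-2 cycle: step 8 state = step 6 state; never stabilizes
  -> state at step 30: (30-6) mod 2 = 0, same as step 6 -> [3 3 2 2]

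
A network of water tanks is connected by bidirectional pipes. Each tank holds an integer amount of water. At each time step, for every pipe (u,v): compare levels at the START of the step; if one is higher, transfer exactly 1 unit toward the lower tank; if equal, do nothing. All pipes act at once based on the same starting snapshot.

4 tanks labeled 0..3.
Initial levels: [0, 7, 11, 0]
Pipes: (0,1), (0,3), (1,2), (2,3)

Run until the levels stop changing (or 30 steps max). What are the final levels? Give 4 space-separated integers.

Answer: 4 5 5 4

Derivation:
Step 1: flows [1->0,0=3,2->1,2->3] -> levels [1 7 9 1]
Step 2: flows [1->0,0=3,2->1,2->3] -> levels [2 7 7 2]
Step 3: flows [1->0,0=3,1=2,2->3] -> levels [3 6 6 3]
Step 4: flows [1->0,0=3,1=2,2->3] -> levels [4 5 5 4]
Step 5: flows [1->0,0=3,1=2,2->3] -> levels [5 4 4 5]
Step 6: flows [0->1,0=3,1=2,3->2] -> levels [4 5 5 4]
  -> period-2 cycle: step 6 state = step 4 state; never stabilizes
  -> state at step 30: (30-4) mod 2 = 0, same as step 4 -> [4 5 5 4]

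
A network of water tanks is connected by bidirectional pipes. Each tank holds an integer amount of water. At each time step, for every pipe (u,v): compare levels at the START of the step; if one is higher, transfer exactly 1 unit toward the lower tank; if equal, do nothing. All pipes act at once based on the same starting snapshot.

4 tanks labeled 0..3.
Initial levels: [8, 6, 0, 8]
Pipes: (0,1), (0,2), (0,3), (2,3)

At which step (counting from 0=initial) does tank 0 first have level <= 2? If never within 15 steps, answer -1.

Answer: -1

Derivation:
Step 1: flows [0->1,0->2,0=3,3->2] -> levels [6 7 2 7]
Step 2: flows [1->0,0->2,3->0,3->2] -> levels [7 6 4 5]
Step 3: flows [0->1,0->2,0->3,3->2] -> levels [4 7 6 5]
Step 4: flows [1->0,2->0,3->0,2->3] -> levels [7 6 4 5]
  -> period-2 cycle (repeats step 2); tank 0 never drops to <=2
Tank 0 never reaches <=2 within 15 steps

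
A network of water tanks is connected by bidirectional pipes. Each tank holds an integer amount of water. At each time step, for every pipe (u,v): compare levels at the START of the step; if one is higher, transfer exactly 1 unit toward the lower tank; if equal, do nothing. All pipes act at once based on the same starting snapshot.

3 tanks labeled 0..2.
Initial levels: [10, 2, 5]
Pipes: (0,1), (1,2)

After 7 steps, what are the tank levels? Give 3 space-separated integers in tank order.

Step 1: flows [0->1,2->1] -> levels [9 4 4]
Step 2: flows [0->1,1=2] -> levels [8 5 4]
Step 3: flows [0->1,1->2] -> levels [7 5 5]
Step 4: flows [0->1,1=2] -> levels [6 6 5]
Step 5: flows [0=1,1->2] -> levels [6 5 6]
Step 6: flows [0->1,2->1] -> levels [5 7 5]
Step 7: flows [1->0,1->2] -> levels [6 5 6]

Answer: 6 5 6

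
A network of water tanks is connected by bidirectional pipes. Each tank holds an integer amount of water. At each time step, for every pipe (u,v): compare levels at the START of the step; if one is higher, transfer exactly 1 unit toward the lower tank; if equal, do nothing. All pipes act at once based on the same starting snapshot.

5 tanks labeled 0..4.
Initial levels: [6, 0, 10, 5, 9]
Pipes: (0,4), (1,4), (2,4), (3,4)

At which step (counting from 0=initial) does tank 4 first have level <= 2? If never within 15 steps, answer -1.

Step 1: flows [4->0,4->1,2->4,4->3] -> levels [7 1 9 6 7]
Step 2: flows [0=4,4->1,2->4,4->3] -> levels [7 2 8 7 6]
Step 3: flows [0->4,4->1,2->4,3->4] -> levels [6 3 7 6 8]
Step 4: flows [4->0,4->1,4->2,4->3] -> levels [7 4 8 7 4]
Step 5: flows [0->4,1=4,2->4,3->4] -> levels [6 4 7 6 7]
Step 6: flows [4->0,4->1,2=4,4->3] -> levels [7 5 7 7 4]
Step 7: flows [0->4,1->4,2->4,3->4] -> levels [6 4 6 6 8]
Step 8: flows [4->0,4->1,4->2,4->3] -> levels [7 5 7 7 4]
  -> period-2 cycle (repeats step 6); tank 4 never drops to <=2
Tank 4 never reaches <=2 within 15 steps

Answer: -1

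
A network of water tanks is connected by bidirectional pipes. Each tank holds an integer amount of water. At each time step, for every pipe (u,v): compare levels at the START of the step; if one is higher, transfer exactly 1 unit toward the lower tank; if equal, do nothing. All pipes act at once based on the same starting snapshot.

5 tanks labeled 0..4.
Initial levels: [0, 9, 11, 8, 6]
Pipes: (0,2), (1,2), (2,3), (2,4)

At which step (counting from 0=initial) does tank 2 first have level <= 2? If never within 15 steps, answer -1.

Answer: -1

Derivation:
Step 1: flows [2->0,2->1,2->3,2->4] -> levels [1 10 7 9 7]
Step 2: flows [2->0,1->2,3->2,2=4] -> levels [2 9 8 8 7]
Step 3: flows [2->0,1->2,2=3,2->4] -> levels [3 8 7 8 8]
Step 4: flows [2->0,1->2,3->2,4->2] -> levels [4 7 9 7 7]
Step 5: flows [2->0,2->1,2->3,2->4] -> levels [5 8 5 8 8]
Step 6: flows [0=2,1->2,3->2,4->2] -> levels [5 7 8 7 7]
Step 7: flows [2->0,2->1,2->3,2->4] -> levels [6 8 4 8 8]
Step 8: flows [0->2,1->2,3->2,4->2] -> levels [5 7 8 7 7]
  -> period-2 cycle (repeats step 6); tank 2 never drops to <=2
Tank 2 never reaches <=2 within 15 steps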